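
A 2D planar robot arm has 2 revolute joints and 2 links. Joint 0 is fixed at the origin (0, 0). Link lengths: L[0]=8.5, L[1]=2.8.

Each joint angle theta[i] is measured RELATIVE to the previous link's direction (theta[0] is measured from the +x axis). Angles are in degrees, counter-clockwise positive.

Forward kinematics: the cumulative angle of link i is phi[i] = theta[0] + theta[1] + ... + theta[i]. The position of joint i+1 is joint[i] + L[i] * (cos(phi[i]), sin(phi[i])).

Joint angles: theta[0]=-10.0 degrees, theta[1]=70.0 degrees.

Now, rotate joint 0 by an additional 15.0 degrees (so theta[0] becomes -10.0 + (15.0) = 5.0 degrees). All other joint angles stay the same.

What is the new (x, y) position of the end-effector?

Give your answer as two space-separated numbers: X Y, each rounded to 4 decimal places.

joint[0] = (0.0000, 0.0000)  (base)
link 0: phi[0] = 5 = 5 deg
  cos(5 deg) = 0.9962, sin(5 deg) = 0.0872
  joint[1] = (0.0000, 0.0000) + 8.5 * (0.9962, 0.0872) = (0.0000 + 8.4677, 0.0000 + 0.7408) = (8.4677, 0.7408)
link 1: phi[1] = 5 + 70 = 75 deg
  cos(75 deg) = 0.2588, sin(75 deg) = 0.9659
  joint[2] = (8.4677, 0.7408) + 2.8 * (0.2588, 0.9659) = (8.4677 + 0.7247, 0.7408 + 2.7046) = (9.1923, 3.4454)
End effector: (9.1923, 3.4454)

Answer: 9.1923 3.4454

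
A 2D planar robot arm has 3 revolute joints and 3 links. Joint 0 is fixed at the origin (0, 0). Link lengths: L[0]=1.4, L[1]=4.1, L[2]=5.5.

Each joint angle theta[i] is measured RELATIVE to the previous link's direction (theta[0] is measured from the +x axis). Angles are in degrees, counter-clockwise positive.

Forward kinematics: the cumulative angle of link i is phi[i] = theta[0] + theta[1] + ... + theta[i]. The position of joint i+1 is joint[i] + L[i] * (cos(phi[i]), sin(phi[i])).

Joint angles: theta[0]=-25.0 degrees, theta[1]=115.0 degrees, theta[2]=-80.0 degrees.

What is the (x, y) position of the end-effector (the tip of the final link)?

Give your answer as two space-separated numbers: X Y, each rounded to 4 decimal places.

joint[0] = (0.0000, 0.0000)  (base)
link 0: phi[0] = -25 = -25 deg
  cos(-25 deg) = 0.9063, sin(-25 deg) = -0.4226
  joint[1] = (0.0000, 0.0000) + 1.4 * (0.9063, -0.4226) = (0.0000 + 1.2688, 0.0000 + -0.5917) = (1.2688, -0.5917)
link 1: phi[1] = -25 + 115 = 90 deg
  cos(90 deg) = 0.0000, sin(90 deg) = 1.0000
  joint[2] = (1.2688, -0.5917) + 4.1 * (0.0000, 1.0000) = (1.2688 + 0.0000, -0.5917 + 4.1000) = (1.2688, 3.5083)
link 2: phi[2] = -25 + 115 + -80 = 10 deg
  cos(10 deg) = 0.9848, sin(10 deg) = 0.1736
  joint[3] = (1.2688, 3.5083) + 5.5 * (0.9848, 0.1736) = (1.2688 + 5.4164, 3.5083 + 0.9551) = (6.6853, 4.4634)
End effector: (6.6853, 4.4634)

Answer: 6.6853 4.4634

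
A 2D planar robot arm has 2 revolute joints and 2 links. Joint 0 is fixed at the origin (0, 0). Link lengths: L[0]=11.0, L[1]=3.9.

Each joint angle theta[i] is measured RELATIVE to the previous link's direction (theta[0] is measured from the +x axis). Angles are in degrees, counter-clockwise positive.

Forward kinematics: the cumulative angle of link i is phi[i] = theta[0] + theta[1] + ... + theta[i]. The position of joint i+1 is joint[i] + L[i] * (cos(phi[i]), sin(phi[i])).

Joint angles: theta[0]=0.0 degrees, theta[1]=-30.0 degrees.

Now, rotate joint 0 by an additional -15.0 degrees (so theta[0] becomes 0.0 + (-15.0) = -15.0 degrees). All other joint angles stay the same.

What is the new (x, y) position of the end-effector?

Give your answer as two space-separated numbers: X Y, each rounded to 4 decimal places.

joint[0] = (0.0000, 0.0000)  (base)
link 0: phi[0] = -15 = -15 deg
  cos(-15 deg) = 0.9659, sin(-15 deg) = -0.2588
  joint[1] = (0.0000, 0.0000) + 11 * (0.9659, -0.2588) = (0.0000 + 10.6252, 0.0000 + -2.8470) = (10.6252, -2.8470)
link 1: phi[1] = -15 + -30 = -45 deg
  cos(-45 deg) = 0.7071, sin(-45 deg) = -0.7071
  joint[2] = (10.6252, -2.8470) + 3.9 * (0.7071, -0.7071) = (10.6252 + 2.7577, -2.8470 + -2.7577) = (13.3829, -5.6047)
End effector: (13.3829, -5.6047)

Answer: 13.3829 -5.6047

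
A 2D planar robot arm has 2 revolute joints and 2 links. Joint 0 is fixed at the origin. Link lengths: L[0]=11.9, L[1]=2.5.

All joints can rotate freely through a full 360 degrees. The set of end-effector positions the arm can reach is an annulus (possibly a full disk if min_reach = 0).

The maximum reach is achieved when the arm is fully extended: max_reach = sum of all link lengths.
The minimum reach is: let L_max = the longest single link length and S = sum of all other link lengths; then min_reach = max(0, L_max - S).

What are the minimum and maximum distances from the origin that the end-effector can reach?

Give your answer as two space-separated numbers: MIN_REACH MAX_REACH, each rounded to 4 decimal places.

Answer: 9.4000 14.4000

Derivation:
Link lengths: [11.9, 2.5]
max_reach = 11.9 + 2.5 = 14.4
L_max = max([11.9, 2.5]) = 11.9
S (sum of others) = 14.4 - 11.9 = 2.5
min_reach = max(0, 11.9 - 2.5) = max(0, 9.4) = 9.4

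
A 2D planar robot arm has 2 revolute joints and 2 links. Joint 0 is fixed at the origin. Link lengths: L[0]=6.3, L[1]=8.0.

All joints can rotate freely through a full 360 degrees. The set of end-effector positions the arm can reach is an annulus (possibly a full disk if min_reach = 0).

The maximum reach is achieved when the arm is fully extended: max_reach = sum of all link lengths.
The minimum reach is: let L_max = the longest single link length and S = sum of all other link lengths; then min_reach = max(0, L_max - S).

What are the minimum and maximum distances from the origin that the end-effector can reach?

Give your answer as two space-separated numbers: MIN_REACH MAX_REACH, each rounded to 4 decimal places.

Link lengths: [6.3, 8.0]
max_reach = 6.3 + 8 = 14.3
L_max = max([6.3, 8.0]) = 8
S (sum of others) = 14.3 - 8 = 6.3
min_reach = max(0, 8 - 6.3) = max(0, 1.7) = 1.7

Answer: 1.7000 14.3000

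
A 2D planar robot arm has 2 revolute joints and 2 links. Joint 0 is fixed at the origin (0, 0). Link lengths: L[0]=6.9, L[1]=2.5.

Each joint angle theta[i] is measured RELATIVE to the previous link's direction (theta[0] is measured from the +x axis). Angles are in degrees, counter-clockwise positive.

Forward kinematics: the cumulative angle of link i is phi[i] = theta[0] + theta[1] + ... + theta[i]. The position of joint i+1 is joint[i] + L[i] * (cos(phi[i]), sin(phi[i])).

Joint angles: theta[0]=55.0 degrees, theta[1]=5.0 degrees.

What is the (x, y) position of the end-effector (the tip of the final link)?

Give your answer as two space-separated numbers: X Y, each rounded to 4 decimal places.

joint[0] = (0.0000, 0.0000)  (base)
link 0: phi[0] = 55 = 55 deg
  cos(55 deg) = 0.5736, sin(55 deg) = 0.8192
  joint[1] = (0.0000, 0.0000) + 6.9 * (0.5736, 0.8192) = (0.0000 + 3.9577, 0.0000 + 5.6521) = (3.9577, 5.6521)
link 1: phi[1] = 55 + 5 = 60 deg
  cos(60 deg) = 0.5000, sin(60 deg) = 0.8660
  joint[2] = (3.9577, 5.6521) + 2.5 * (0.5000, 0.8660) = (3.9577 + 1.2500, 5.6521 + 2.1651) = (5.2077, 7.8172)
End effector: (5.2077, 7.8172)

Answer: 5.2077 7.8172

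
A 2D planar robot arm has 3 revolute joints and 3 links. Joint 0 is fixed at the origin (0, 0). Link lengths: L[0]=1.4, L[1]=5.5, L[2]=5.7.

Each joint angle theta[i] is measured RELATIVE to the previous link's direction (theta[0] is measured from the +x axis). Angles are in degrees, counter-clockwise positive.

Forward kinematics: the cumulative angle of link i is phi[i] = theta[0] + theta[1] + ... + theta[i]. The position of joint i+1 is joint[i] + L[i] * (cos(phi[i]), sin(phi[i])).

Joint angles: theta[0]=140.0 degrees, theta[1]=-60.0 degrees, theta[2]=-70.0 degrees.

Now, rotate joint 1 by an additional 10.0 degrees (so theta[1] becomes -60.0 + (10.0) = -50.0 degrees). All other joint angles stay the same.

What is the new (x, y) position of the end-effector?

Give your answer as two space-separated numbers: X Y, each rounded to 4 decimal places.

Answer: 4.2838 8.3494

Derivation:
joint[0] = (0.0000, 0.0000)  (base)
link 0: phi[0] = 140 = 140 deg
  cos(140 deg) = -0.7660, sin(140 deg) = 0.6428
  joint[1] = (0.0000, 0.0000) + 1.4 * (-0.7660, 0.6428) = (0.0000 + -1.0725, 0.0000 + 0.8999) = (-1.0725, 0.8999)
link 1: phi[1] = 140 + -50 = 90 deg
  cos(90 deg) = 0.0000, sin(90 deg) = 1.0000
  joint[2] = (-1.0725, 0.8999) + 5.5 * (0.0000, 1.0000) = (-1.0725 + 0.0000, 0.8999 + 5.5000) = (-1.0725, 6.3999)
link 2: phi[2] = 140 + -50 + -70 = 20 deg
  cos(20 deg) = 0.9397, sin(20 deg) = 0.3420
  joint[3] = (-1.0725, 6.3999) + 5.7 * (0.9397, 0.3420) = (-1.0725 + 5.3562, 6.3999 + 1.9495) = (4.2838, 8.3494)
End effector: (4.2838, 8.3494)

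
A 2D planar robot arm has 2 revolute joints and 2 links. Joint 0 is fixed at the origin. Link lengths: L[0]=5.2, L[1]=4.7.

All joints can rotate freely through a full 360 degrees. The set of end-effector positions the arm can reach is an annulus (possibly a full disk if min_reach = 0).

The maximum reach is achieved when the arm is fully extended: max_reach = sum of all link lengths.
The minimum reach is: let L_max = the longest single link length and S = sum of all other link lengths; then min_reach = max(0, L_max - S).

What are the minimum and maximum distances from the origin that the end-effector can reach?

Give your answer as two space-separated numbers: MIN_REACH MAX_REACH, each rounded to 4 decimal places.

Answer: 0.5000 9.9000

Derivation:
Link lengths: [5.2, 4.7]
max_reach = 5.2 + 4.7 = 9.9
L_max = max([5.2, 4.7]) = 5.2
S (sum of others) = 9.9 - 5.2 = 4.7
min_reach = max(0, 5.2 - 4.7) = max(0, 0.5) = 0.5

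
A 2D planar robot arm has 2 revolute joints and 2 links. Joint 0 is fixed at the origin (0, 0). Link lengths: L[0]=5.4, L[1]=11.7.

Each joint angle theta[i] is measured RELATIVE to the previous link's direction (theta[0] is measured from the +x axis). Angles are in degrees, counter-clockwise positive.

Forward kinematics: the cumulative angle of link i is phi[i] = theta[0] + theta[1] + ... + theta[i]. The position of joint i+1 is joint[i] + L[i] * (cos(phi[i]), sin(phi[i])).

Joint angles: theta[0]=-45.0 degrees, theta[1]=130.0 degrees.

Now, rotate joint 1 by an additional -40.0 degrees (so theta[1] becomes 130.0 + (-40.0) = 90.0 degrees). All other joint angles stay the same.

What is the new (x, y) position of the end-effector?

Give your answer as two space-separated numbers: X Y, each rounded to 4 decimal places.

joint[0] = (0.0000, 0.0000)  (base)
link 0: phi[0] = -45 = -45 deg
  cos(-45 deg) = 0.7071, sin(-45 deg) = -0.7071
  joint[1] = (0.0000, 0.0000) + 5.4 * (0.7071, -0.7071) = (0.0000 + 3.8184, 0.0000 + -3.8184) = (3.8184, -3.8184)
link 1: phi[1] = -45 + 90 = 45 deg
  cos(45 deg) = 0.7071, sin(45 deg) = 0.7071
  joint[2] = (3.8184, -3.8184) + 11.7 * (0.7071, 0.7071) = (3.8184 + 8.2731, -3.8184 + 8.2731) = (12.0915, 4.4548)
End effector: (12.0915, 4.4548)

Answer: 12.0915 4.4548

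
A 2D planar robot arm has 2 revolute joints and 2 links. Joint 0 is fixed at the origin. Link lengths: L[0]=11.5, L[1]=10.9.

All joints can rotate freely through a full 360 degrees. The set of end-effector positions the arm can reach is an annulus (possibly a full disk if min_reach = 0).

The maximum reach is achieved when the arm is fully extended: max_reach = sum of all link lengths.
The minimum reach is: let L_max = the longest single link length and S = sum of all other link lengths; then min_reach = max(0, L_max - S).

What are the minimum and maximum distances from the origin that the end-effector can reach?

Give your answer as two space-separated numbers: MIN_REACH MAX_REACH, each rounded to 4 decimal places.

Link lengths: [11.5, 10.9]
max_reach = 11.5 + 10.9 = 22.4
L_max = max([11.5, 10.9]) = 11.5
S (sum of others) = 22.4 - 11.5 = 10.9
min_reach = max(0, 11.5 - 10.9) = max(0, 0.6) = 0.6

Answer: 0.6000 22.4000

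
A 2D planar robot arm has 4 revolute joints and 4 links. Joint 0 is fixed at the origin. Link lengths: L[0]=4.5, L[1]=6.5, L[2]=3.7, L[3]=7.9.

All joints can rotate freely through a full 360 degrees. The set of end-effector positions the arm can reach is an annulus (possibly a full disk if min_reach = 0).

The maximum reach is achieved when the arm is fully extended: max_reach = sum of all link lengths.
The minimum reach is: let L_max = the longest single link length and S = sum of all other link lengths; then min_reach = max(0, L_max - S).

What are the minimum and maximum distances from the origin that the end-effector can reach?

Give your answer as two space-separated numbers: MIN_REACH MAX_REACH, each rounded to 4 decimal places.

Link lengths: [4.5, 6.5, 3.7, 7.9]
max_reach = 4.5 + 6.5 + 3.7 + 7.9 = 22.6
L_max = max([4.5, 6.5, 3.7, 7.9]) = 7.9
S (sum of others) = 22.6 - 7.9 = 14.7
min_reach = max(0, 7.9 - 14.7) = max(0, -6.8) = 0

Answer: 0.0000 22.6000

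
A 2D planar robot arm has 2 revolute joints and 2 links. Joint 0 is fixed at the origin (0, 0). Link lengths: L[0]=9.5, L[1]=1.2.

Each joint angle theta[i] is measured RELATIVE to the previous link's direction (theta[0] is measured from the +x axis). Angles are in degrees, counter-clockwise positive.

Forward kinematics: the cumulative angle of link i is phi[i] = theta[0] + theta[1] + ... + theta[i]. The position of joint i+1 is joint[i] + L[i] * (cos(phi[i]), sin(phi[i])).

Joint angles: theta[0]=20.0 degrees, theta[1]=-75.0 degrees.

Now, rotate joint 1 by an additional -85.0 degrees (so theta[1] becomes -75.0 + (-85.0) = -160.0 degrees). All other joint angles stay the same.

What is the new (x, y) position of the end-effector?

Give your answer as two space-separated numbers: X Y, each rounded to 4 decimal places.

joint[0] = (0.0000, 0.0000)  (base)
link 0: phi[0] = 20 = 20 deg
  cos(20 deg) = 0.9397, sin(20 deg) = 0.3420
  joint[1] = (0.0000, 0.0000) + 9.5 * (0.9397, 0.3420) = (0.0000 + 8.9271, 0.0000 + 3.2492) = (8.9271, 3.2492)
link 1: phi[1] = 20 + -160 = -140 deg
  cos(-140 deg) = -0.7660, sin(-140 deg) = -0.6428
  joint[2] = (8.9271, 3.2492) + 1.2 * (-0.7660, -0.6428) = (8.9271 + -0.9193, 3.2492 + -0.7713) = (8.0078, 2.4778)
End effector: (8.0078, 2.4778)

Answer: 8.0078 2.4778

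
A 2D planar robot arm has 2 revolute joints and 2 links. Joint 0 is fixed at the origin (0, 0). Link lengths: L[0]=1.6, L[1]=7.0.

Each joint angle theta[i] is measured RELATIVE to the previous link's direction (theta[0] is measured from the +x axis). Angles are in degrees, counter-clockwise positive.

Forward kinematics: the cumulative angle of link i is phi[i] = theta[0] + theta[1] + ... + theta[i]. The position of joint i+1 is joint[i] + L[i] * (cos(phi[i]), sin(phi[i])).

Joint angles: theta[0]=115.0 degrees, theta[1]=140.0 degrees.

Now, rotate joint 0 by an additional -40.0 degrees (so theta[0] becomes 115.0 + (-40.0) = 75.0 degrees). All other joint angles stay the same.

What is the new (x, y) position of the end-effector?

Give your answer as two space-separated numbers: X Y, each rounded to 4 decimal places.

joint[0] = (0.0000, 0.0000)  (base)
link 0: phi[0] = 75 = 75 deg
  cos(75 deg) = 0.2588, sin(75 deg) = 0.9659
  joint[1] = (0.0000, 0.0000) + 1.6 * (0.2588, 0.9659) = (0.0000 + 0.4141, 0.0000 + 1.5455) = (0.4141, 1.5455)
link 1: phi[1] = 75 + 140 = 215 deg
  cos(215 deg) = -0.8192, sin(215 deg) = -0.5736
  joint[2] = (0.4141, 1.5455) + 7 * (-0.8192, -0.5736) = (0.4141 + -5.7341, 1.5455 + -4.0150) = (-5.3200, -2.4696)
End effector: (-5.3200, -2.4696)

Answer: -5.3200 -2.4696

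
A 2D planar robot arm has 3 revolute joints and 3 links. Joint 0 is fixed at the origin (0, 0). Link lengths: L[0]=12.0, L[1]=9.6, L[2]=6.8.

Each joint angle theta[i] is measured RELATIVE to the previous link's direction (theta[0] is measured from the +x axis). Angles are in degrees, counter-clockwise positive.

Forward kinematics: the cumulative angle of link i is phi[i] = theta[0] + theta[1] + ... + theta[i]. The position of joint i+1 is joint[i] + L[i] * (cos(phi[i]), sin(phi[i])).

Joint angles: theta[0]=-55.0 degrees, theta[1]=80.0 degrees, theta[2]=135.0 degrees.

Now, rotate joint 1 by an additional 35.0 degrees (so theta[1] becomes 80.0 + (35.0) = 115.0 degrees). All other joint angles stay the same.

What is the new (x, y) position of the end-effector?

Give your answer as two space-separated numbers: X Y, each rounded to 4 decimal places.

joint[0] = (0.0000, 0.0000)  (base)
link 0: phi[0] = -55 = -55 deg
  cos(-55 deg) = 0.5736, sin(-55 deg) = -0.8192
  joint[1] = (0.0000, 0.0000) + 12 * (0.5736, -0.8192) = (0.0000 + 6.8829, 0.0000 + -9.8298) = (6.8829, -9.8298)
link 1: phi[1] = -55 + 115 = 60 deg
  cos(60 deg) = 0.5000, sin(60 deg) = 0.8660
  joint[2] = (6.8829, -9.8298) + 9.6 * (0.5000, 0.8660) = (6.8829 + 4.8000, -9.8298 + 8.3138) = (11.6829, -1.5160)
link 2: phi[2] = -55 + 115 + 135 = 195 deg
  cos(195 deg) = -0.9659, sin(195 deg) = -0.2588
  joint[3] = (11.6829, -1.5160) + 6.8 * (-0.9659, -0.2588) = (11.6829 + -6.5683, -1.5160 + -1.7600) = (5.1146, -3.2760)
End effector: (5.1146, -3.2760)

Answer: 5.1146 -3.2760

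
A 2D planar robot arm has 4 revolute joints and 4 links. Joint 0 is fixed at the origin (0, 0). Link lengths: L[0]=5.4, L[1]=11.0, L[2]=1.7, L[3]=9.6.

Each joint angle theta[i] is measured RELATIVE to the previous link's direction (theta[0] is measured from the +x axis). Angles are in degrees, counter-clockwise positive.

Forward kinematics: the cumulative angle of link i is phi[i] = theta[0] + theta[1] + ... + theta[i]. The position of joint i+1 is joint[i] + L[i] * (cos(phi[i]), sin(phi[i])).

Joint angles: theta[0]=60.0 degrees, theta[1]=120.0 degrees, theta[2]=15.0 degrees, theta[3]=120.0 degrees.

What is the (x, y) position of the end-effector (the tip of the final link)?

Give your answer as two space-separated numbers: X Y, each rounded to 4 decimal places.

Answer: -3.1538 -2.5517

Derivation:
joint[0] = (0.0000, 0.0000)  (base)
link 0: phi[0] = 60 = 60 deg
  cos(60 deg) = 0.5000, sin(60 deg) = 0.8660
  joint[1] = (0.0000, 0.0000) + 5.4 * (0.5000, 0.8660) = (0.0000 + 2.7000, 0.0000 + 4.6765) = (2.7000, 4.6765)
link 1: phi[1] = 60 + 120 = 180 deg
  cos(180 deg) = -1.0000, sin(180 deg) = 0.0000
  joint[2] = (2.7000, 4.6765) + 11 * (-1.0000, 0.0000) = (2.7000 + -11.0000, 4.6765 + 0.0000) = (-8.3000, 4.6765)
link 2: phi[2] = 60 + 120 + 15 = 195 deg
  cos(195 deg) = -0.9659, sin(195 deg) = -0.2588
  joint[3] = (-8.3000, 4.6765) + 1.7 * (-0.9659, -0.2588) = (-8.3000 + -1.6421, 4.6765 + -0.4400) = (-9.9421, 4.2365)
link 3: phi[3] = 60 + 120 + 15 + 120 = 315 deg
  cos(315 deg) = 0.7071, sin(315 deg) = -0.7071
  joint[4] = (-9.9421, 4.2365) + 9.6 * (0.7071, -0.7071) = (-9.9421 + 6.7882, 4.2365 + -6.7882) = (-3.1538, -2.5517)
End effector: (-3.1538, -2.5517)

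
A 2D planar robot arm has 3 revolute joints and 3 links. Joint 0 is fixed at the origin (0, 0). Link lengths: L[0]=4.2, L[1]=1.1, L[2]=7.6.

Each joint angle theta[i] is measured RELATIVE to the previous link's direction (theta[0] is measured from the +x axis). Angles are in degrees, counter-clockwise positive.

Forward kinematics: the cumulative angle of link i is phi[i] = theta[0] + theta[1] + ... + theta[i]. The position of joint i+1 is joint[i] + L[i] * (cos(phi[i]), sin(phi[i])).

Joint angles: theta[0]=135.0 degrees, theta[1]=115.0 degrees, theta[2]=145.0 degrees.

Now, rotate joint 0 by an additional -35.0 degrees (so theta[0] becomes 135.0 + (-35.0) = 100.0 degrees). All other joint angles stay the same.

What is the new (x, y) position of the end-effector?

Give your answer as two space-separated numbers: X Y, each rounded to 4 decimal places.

joint[0] = (0.0000, 0.0000)  (base)
link 0: phi[0] = 100 = 100 deg
  cos(100 deg) = -0.1736, sin(100 deg) = 0.9848
  joint[1] = (0.0000, 0.0000) + 4.2 * (-0.1736, 0.9848) = (0.0000 + -0.7293, 0.0000 + 4.1362) = (-0.7293, 4.1362)
link 1: phi[1] = 100 + 115 = 215 deg
  cos(215 deg) = -0.8192, sin(215 deg) = -0.5736
  joint[2] = (-0.7293, 4.1362) + 1.1 * (-0.8192, -0.5736) = (-0.7293 + -0.9011, 4.1362 + -0.6309) = (-1.6304, 3.5053)
link 2: phi[2] = 100 + 115 + 145 = 360 deg
  cos(360 deg) = 1.0000, sin(360 deg) = -0.0000
  joint[3] = (-1.6304, 3.5053) + 7.6 * (1.0000, -0.0000) = (-1.6304 + 7.6000, 3.5053 + -0.0000) = (5.9696, 3.5053)
End effector: (5.9696, 3.5053)

Answer: 5.9696 3.5053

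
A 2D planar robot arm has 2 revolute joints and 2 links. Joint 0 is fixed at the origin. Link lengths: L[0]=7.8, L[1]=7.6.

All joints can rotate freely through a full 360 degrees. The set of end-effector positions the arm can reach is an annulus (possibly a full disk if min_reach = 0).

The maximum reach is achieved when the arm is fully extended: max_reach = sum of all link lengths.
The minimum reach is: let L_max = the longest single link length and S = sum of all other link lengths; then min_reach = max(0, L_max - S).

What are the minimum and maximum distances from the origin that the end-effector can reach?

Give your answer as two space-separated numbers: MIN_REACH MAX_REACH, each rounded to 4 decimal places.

Answer: 0.2000 15.4000

Derivation:
Link lengths: [7.8, 7.6]
max_reach = 7.8 + 7.6 = 15.4
L_max = max([7.8, 7.6]) = 7.8
S (sum of others) = 15.4 - 7.8 = 7.6
min_reach = max(0, 7.8 - 7.6) = max(0, 0.2) = 0.2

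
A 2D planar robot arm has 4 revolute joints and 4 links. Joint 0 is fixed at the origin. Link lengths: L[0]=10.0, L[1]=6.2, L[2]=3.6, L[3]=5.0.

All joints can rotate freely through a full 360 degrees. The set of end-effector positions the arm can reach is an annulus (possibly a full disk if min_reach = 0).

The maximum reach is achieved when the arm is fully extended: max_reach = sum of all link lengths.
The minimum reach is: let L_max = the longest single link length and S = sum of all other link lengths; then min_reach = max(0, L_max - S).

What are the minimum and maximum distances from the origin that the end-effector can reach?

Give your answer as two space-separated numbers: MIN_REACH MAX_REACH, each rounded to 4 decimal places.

Answer: 0.0000 24.8000

Derivation:
Link lengths: [10.0, 6.2, 3.6, 5.0]
max_reach = 10 + 6.2 + 3.6 + 5 = 24.8
L_max = max([10.0, 6.2, 3.6, 5.0]) = 10
S (sum of others) = 24.8 - 10 = 14.8
min_reach = max(0, 10 - 14.8) = max(0, -4.8) = 0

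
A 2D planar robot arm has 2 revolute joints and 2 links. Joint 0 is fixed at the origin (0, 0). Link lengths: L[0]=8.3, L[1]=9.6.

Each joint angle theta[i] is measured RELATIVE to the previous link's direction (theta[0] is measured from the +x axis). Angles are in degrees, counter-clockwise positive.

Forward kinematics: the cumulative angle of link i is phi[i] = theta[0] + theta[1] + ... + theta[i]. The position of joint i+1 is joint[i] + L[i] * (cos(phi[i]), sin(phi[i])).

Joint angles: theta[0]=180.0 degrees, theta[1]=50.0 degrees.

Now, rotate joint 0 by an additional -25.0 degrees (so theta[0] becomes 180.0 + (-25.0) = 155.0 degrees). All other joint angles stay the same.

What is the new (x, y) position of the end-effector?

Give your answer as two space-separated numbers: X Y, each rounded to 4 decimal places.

Answer: -16.2229 -0.5494

Derivation:
joint[0] = (0.0000, 0.0000)  (base)
link 0: phi[0] = 155 = 155 deg
  cos(155 deg) = -0.9063, sin(155 deg) = 0.4226
  joint[1] = (0.0000, 0.0000) + 8.3 * (-0.9063, 0.4226) = (0.0000 + -7.5224, 0.0000 + 3.5077) = (-7.5224, 3.5077)
link 1: phi[1] = 155 + 50 = 205 deg
  cos(205 deg) = -0.9063, sin(205 deg) = -0.4226
  joint[2] = (-7.5224, 3.5077) + 9.6 * (-0.9063, -0.4226) = (-7.5224 + -8.7006, 3.5077 + -4.0571) = (-16.2229, -0.5494)
End effector: (-16.2229, -0.5494)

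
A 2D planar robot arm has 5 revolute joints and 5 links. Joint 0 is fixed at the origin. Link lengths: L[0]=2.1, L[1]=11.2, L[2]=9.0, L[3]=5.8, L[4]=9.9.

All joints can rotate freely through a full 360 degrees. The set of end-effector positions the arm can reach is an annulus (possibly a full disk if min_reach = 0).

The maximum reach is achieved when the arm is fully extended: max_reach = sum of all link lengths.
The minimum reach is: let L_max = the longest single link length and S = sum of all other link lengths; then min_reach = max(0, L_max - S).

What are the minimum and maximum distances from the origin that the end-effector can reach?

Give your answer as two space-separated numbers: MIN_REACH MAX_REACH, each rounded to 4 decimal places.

Answer: 0.0000 38.0000

Derivation:
Link lengths: [2.1, 11.2, 9.0, 5.8, 9.9]
max_reach = 2.1 + 11.2 + 9 + 5.8 + 9.9 = 38
L_max = max([2.1, 11.2, 9.0, 5.8, 9.9]) = 11.2
S (sum of others) = 38 - 11.2 = 26.8
min_reach = max(0, 11.2 - 26.8) = max(0, -15.6) = 0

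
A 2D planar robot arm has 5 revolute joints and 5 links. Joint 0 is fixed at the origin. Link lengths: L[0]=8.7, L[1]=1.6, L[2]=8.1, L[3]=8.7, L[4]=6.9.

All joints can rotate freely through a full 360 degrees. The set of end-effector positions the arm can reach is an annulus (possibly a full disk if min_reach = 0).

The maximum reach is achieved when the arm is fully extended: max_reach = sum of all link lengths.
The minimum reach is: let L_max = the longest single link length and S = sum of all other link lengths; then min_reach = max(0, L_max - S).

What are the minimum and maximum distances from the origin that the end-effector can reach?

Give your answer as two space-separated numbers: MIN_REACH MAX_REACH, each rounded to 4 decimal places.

Answer: 0.0000 34.0000

Derivation:
Link lengths: [8.7, 1.6, 8.1, 8.7, 6.9]
max_reach = 8.7 + 1.6 + 8.1 + 8.7 + 6.9 = 34
L_max = max([8.7, 1.6, 8.1, 8.7, 6.9]) = 8.7
S (sum of others) = 34 - 8.7 = 25.3
min_reach = max(0, 8.7 - 25.3) = max(0, -16.6) = 0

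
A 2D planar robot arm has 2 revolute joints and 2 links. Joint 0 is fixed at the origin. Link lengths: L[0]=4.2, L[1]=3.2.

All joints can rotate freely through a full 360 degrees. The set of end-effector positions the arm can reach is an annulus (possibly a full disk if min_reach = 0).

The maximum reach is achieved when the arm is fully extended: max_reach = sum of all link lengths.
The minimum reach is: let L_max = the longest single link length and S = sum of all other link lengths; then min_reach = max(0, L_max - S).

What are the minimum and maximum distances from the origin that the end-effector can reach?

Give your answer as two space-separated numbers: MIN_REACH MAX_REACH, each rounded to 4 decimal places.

Link lengths: [4.2, 3.2]
max_reach = 4.2 + 3.2 = 7.4
L_max = max([4.2, 3.2]) = 4.2
S (sum of others) = 7.4 - 4.2 = 3.2
min_reach = max(0, 4.2 - 3.2) = max(0, 1) = 1

Answer: 1.0000 7.4000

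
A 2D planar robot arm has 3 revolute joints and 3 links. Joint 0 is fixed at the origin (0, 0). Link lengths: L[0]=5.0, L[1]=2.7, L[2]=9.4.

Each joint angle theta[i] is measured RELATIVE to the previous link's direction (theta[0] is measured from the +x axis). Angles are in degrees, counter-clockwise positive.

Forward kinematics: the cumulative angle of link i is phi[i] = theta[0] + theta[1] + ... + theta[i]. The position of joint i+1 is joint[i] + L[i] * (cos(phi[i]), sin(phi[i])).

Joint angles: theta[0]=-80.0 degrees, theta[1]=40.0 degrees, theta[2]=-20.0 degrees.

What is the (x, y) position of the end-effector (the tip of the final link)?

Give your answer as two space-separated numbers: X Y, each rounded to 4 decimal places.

joint[0] = (0.0000, 0.0000)  (base)
link 0: phi[0] = -80 = -80 deg
  cos(-80 deg) = 0.1736, sin(-80 deg) = -0.9848
  joint[1] = (0.0000, 0.0000) + 5 * (0.1736, -0.9848) = (0.0000 + 0.8682, 0.0000 + -4.9240) = (0.8682, -4.9240)
link 1: phi[1] = -80 + 40 = -40 deg
  cos(-40 deg) = 0.7660, sin(-40 deg) = -0.6428
  joint[2] = (0.8682, -4.9240) + 2.7 * (0.7660, -0.6428) = (0.8682 + 2.0683, -4.9240 + -1.7355) = (2.9366, -6.6596)
link 2: phi[2] = -80 + 40 + -20 = -60 deg
  cos(-60 deg) = 0.5000, sin(-60 deg) = -0.8660
  joint[3] = (2.9366, -6.6596) + 9.4 * (0.5000, -0.8660) = (2.9366 + 4.7000, -6.6596 + -8.1406) = (7.6366, -14.8002)
End effector: (7.6366, -14.8002)

Answer: 7.6366 -14.8002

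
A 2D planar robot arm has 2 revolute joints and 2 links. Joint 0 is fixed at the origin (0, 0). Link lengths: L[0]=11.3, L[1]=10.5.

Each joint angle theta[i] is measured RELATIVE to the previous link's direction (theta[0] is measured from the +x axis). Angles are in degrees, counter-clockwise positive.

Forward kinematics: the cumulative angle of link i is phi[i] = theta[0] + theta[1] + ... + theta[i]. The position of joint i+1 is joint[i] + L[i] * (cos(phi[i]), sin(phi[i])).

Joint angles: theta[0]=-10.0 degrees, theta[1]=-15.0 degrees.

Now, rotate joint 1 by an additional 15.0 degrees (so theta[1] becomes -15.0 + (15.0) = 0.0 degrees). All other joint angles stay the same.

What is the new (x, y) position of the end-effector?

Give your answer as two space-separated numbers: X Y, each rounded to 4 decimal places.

joint[0] = (0.0000, 0.0000)  (base)
link 0: phi[0] = -10 = -10 deg
  cos(-10 deg) = 0.9848, sin(-10 deg) = -0.1736
  joint[1] = (0.0000, 0.0000) + 11.3 * (0.9848, -0.1736) = (0.0000 + 11.1283, 0.0000 + -1.9622) = (11.1283, -1.9622)
link 1: phi[1] = -10 + 0 = -10 deg
  cos(-10 deg) = 0.9848, sin(-10 deg) = -0.1736
  joint[2] = (11.1283, -1.9622) + 10.5 * (0.9848, -0.1736) = (11.1283 + 10.3405, -1.9622 + -1.8233) = (21.4688, -3.7855)
End effector: (21.4688, -3.7855)

Answer: 21.4688 -3.7855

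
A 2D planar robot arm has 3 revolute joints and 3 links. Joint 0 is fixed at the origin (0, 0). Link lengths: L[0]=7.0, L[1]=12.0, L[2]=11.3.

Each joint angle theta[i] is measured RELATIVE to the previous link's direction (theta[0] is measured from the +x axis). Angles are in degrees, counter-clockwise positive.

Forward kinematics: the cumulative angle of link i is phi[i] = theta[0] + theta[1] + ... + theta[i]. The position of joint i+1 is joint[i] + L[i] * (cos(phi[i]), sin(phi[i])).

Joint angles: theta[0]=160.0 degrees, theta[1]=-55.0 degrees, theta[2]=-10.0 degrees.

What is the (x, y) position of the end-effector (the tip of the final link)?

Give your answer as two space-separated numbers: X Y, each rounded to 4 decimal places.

joint[0] = (0.0000, 0.0000)  (base)
link 0: phi[0] = 160 = 160 deg
  cos(160 deg) = -0.9397, sin(160 deg) = 0.3420
  joint[1] = (0.0000, 0.0000) + 7 * (-0.9397, 0.3420) = (0.0000 + -6.5778, 0.0000 + 2.3941) = (-6.5778, 2.3941)
link 1: phi[1] = 160 + -55 = 105 deg
  cos(105 deg) = -0.2588, sin(105 deg) = 0.9659
  joint[2] = (-6.5778, 2.3941) + 12 * (-0.2588, 0.9659) = (-6.5778 + -3.1058, 2.3941 + 11.5911) = (-9.6837, 13.9853)
link 2: phi[2] = 160 + -55 + -10 = 95 deg
  cos(95 deg) = -0.0872, sin(95 deg) = 0.9962
  joint[3] = (-9.6837, 13.9853) + 11.3 * (-0.0872, 0.9962) = (-9.6837 + -0.9849, 13.9853 + 11.2570) = (-10.6685, 25.2423)
End effector: (-10.6685, 25.2423)

Answer: -10.6685 25.2423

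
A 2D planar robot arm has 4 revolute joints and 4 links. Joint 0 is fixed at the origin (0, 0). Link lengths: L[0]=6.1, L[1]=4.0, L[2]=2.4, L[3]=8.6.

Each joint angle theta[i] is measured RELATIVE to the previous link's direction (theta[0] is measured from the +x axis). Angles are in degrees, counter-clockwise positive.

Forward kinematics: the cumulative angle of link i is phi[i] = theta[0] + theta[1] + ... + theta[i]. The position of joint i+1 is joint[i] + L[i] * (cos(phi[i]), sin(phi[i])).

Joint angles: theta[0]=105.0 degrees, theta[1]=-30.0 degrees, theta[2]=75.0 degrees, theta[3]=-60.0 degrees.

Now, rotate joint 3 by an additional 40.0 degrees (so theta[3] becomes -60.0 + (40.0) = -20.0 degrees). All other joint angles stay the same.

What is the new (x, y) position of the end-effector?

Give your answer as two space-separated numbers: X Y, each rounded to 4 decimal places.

joint[0] = (0.0000, 0.0000)  (base)
link 0: phi[0] = 105 = 105 deg
  cos(105 deg) = -0.2588, sin(105 deg) = 0.9659
  joint[1] = (0.0000, 0.0000) + 6.1 * (-0.2588, 0.9659) = (0.0000 + -1.5788, 0.0000 + 5.8921) = (-1.5788, 5.8921)
link 1: phi[1] = 105 + -30 = 75 deg
  cos(75 deg) = 0.2588, sin(75 deg) = 0.9659
  joint[2] = (-1.5788, 5.8921) + 4 * (0.2588, 0.9659) = (-1.5788 + 1.0353, 5.8921 + 3.8637) = (-0.5435, 9.7559)
link 2: phi[2] = 105 + -30 + 75 = 150 deg
  cos(150 deg) = -0.8660, sin(150 deg) = 0.5000
  joint[3] = (-0.5435, 9.7559) + 2.4 * (-0.8660, 0.5000) = (-0.5435 + -2.0785, 9.7559 + 1.2000) = (-2.6220, 10.9559)
link 3: phi[3] = 105 + -30 + 75 + -20 = 130 deg
  cos(130 deg) = -0.6428, sin(130 deg) = 0.7660
  joint[4] = (-2.6220, 10.9559) + 8.6 * (-0.6428, 0.7660) = (-2.6220 + -5.5280, 10.9559 + 6.5880) = (-8.1500, 17.5438)
End effector: (-8.1500, 17.5438)

Answer: -8.1500 17.5438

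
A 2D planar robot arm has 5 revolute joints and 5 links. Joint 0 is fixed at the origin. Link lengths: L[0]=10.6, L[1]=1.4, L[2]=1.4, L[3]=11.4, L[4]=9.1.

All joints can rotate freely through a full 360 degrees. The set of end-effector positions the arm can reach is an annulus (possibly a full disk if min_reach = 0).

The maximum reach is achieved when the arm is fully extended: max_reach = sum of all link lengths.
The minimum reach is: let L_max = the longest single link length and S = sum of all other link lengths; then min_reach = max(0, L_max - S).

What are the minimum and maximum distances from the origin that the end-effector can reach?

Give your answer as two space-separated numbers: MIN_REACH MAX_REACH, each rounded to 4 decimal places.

Answer: 0.0000 33.9000

Derivation:
Link lengths: [10.6, 1.4, 1.4, 11.4, 9.1]
max_reach = 10.6 + 1.4 + 1.4 + 11.4 + 9.1 = 33.9
L_max = max([10.6, 1.4, 1.4, 11.4, 9.1]) = 11.4
S (sum of others) = 33.9 - 11.4 = 22.5
min_reach = max(0, 11.4 - 22.5) = max(0, -11.1) = 0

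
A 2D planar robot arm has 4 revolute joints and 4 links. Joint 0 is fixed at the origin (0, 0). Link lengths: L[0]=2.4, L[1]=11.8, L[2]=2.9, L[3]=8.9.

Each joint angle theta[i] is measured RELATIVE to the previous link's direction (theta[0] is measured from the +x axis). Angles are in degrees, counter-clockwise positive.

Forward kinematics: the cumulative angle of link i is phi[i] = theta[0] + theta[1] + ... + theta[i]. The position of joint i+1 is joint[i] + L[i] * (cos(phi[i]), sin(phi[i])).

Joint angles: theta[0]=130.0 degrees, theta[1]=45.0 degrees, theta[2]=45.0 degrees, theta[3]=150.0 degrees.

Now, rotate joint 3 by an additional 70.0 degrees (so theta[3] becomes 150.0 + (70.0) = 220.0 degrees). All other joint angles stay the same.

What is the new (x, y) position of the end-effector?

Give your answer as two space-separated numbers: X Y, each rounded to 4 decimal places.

Answer: -13.9738 9.7676

Derivation:
joint[0] = (0.0000, 0.0000)  (base)
link 0: phi[0] = 130 = 130 deg
  cos(130 deg) = -0.6428, sin(130 deg) = 0.7660
  joint[1] = (0.0000, 0.0000) + 2.4 * (-0.6428, 0.7660) = (0.0000 + -1.5427, 0.0000 + 1.8385) = (-1.5427, 1.8385)
link 1: phi[1] = 130 + 45 = 175 deg
  cos(175 deg) = -0.9962, sin(175 deg) = 0.0872
  joint[2] = (-1.5427, 1.8385) + 11.8 * (-0.9962, 0.0872) = (-1.5427 + -11.7551, 1.8385 + 1.0284) = (-13.2978, 2.8669)
link 2: phi[2] = 130 + 45 + 45 = 220 deg
  cos(220 deg) = -0.7660, sin(220 deg) = -0.6428
  joint[3] = (-13.2978, 2.8669) + 2.9 * (-0.7660, -0.6428) = (-13.2978 + -2.2215, 2.8669 + -1.8641) = (-15.5193, 1.0029)
link 3: phi[3] = 130 + 45 + 45 + 220 = 440 deg
  cos(440 deg) = 0.1736, sin(440 deg) = 0.9848
  joint[4] = (-15.5193, 1.0029) + 8.9 * (0.1736, 0.9848) = (-15.5193 + 1.5455, 1.0029 + 8.7648) = (-13.9738, 9.7676)
End effector: (-13.9738, 9.7676)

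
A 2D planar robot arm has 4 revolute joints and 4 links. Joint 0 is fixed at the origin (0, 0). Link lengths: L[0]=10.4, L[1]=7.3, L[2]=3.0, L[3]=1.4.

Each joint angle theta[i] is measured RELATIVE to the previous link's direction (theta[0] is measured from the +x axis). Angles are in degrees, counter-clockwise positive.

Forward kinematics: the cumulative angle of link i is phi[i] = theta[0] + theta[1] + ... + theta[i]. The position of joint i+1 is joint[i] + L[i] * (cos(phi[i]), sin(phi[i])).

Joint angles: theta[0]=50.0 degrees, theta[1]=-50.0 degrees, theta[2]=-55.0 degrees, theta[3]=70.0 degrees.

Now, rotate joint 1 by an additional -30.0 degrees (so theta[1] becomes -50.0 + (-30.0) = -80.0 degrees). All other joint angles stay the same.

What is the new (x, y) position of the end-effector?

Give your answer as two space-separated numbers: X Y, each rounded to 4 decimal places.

Answer: 14.6207 0.9659

Derivation:
joint[0] = (0.0000, 0.0000)  (base)
link 0: phi[0] = 50 = 50 deg
  cos(50 deg) = 0.6428, sin(50 deg) = 0.7660
  joint[1] = (0.0000, 0.0000) + 10.4 * (0.6428, 0.7660) = (0.0000 + 6.6850, 0.0000 + 7.9669) = (6.6850, 7.9669)
link 1: phi[1] = 50 + -80 = -30 deg
  cos(-30 deg) = 0.8660, sin(-30 deg) = -0.5000
  joint[2] = (6.6850, 7.9669) + 7.3 * (0.8660, -0.5000) = (6.6850 + 6.3220, 7.9669 + -3.6500) = (13.0070, 4.3169)
link 2: phi[2] = 50 + -80 + -55 = -85 deg
  cos(-85 deg) = 0.0872, sin(-85 deg) = -0.9962
  joint[3] = (13.0070, 4.3169) + 3 * (0.0872, -0.9962) = (13.0070 + 0.2615, 4.3169 + -2.9886) = (13.2684, 1.3283)
link 3: phi[3] = 50 + -80 + -55 + 70 = -15 deg
  cos(-15 deg) = 0.9659, sin(-15 deg) = -0.2588
  joint[4] = (13.2684, 1.3283) + 1.4 * (0.9659, -0.2588) = (13.2684 + 1.3523, 1.3283 + -0.3623) = (14.6207, 0.9659)
End effector: (14.6207, 0.9659)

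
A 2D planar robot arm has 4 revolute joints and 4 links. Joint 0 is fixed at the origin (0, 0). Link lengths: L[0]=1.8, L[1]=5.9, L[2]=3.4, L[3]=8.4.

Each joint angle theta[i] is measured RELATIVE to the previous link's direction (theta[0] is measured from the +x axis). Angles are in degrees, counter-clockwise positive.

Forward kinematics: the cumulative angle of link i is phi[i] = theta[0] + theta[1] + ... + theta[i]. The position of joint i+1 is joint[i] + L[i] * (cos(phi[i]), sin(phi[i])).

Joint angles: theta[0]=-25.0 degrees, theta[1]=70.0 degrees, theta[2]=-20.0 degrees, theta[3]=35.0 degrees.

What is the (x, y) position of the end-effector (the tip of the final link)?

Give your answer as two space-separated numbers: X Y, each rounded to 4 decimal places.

joint[0] = (0.0000, 0.0000)  (base)
link 0: phi[0] = -25 = -25 deg
  cos(-25 deg) = 0.9063, sin(-25 deg) = -0.4226
  joint[1] = (0.0000, 0.0000) + 1.8 * (0.9063, -0.4226) = (0.0000 + 1.6314, 0.0000 + -0.7607) = (1.6314, -0.7607)
link 1: phi[1] = -25 + 70 = 45 deg
  cos(45 deg) = 0.7071, sin(45 deg) = 0.7071
  joint[2] = (1.6314, -0.7607) + 5.9 * (0.7071, 0.7071) = (1.6314 + 4.1719, -0.7607 + 4.1719) = (5.8033, 3.4112)
link 2: phi[2] = -25 + 70 + -20 = 25 deg
  cos(25 deg) = 0.9063, sin(25 deg) = 0.4226
  joint[3] = (5.8033, 3.4112) + 3.4 * (0.9063, 0.4226) = (5.8033 + 3.0814, 3.4112 + 1.4369) = (8.8847, 4.8481)
link 3: phi[3] = -25 + 70 + -20 + 35 = 60 deg
  cos(60 deg) = 0.5000, sin(60 deg) = 0.8660
  joint[4] = (8.8847, 4.8481) + 8.4 * (0.5000, 0.8660) = (8.8847 + 4.2000, 4.8481 + 7.2746) = (13.0847, 12.1227)
End effector: (13.0847, 12.1227)

Answer: 13.0847 12.1227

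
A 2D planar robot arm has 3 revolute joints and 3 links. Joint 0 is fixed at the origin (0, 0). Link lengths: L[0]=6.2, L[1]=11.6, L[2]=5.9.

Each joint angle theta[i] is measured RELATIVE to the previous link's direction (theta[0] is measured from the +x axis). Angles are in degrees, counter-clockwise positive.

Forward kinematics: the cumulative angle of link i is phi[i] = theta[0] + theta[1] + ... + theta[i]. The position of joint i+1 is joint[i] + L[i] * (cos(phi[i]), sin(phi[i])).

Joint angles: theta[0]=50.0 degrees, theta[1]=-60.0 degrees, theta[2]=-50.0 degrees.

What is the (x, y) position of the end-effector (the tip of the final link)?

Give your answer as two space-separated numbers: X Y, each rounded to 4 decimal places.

joint[0] = (0.0000, 0.0000)  (base)
link 0: phi[0] = 50 = 50 deg
  cos(50 deg) = 0.6428, sin(50 deg) = 0.7660
  joint[1] = (0.0000, 0.0000) + 6.2 * (0.6428, 0.7660) = (0.0000 + 3.9853, 0.0000 + 4.7495) = (3.9853, 4.7495)
link 1: phi[1] = 50 + -60 = -10 deg
  cos(-10 deg) = 0.9848, sin(-10 deg) = -0.1736
  joint[2] = (3.9853, 4.7495) + 11.6 * (0.9848, -0.1736) = (3.9853 + 11.4238, 4.7495 + -2.0143) = (15.4091, 2.7352)
link 2: phi[2] = 50 + -60 + -50 = -60 deg
  cos(-60 deg) = 0.5000, sin(-60 deg) = -0.8660
  joint[3] = (15.4091, 2.7352) + 5.9 * (0.5000, -0.8660) = (15.4091 + 2.9500, 2.7352 + -5.1095) = (18.3591, -2.3744)
End effector: (18.3591, -2.3744)

Answer: 18.3591 -2.3744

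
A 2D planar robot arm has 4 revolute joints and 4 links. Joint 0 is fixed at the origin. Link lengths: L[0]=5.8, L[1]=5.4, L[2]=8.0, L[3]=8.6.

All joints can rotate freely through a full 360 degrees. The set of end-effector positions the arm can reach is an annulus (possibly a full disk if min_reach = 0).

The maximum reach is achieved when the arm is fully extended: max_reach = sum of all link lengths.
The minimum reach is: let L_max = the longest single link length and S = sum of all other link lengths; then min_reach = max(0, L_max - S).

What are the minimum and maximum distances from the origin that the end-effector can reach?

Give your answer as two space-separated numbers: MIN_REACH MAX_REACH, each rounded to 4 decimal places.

Link lengths: [5.8, 5.4, 8.0, 8.6]
max_reach = 5.8 + 5.4 + 8 + 8.6 = 27.8
L_max = max([5.8, 5.4, 8.0, 8.6]) = 8.6
S (sum of others) = 27.8 - 8.6 = 19.2
min_reach = max(0, 8.6 - 19.2) = max(0, -10.6) = 0

Answer: 0.0000 27.8000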